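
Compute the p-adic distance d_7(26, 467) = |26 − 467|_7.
d_7(26, 467) = 1/49

Step 1 — x − y = 26 − 467 = -441. Step 2 — v_7(-441) = 2 (factor: -441 = −(7^2 · 9); the sign does not affect v_p). Step 3 — |x − y|_7 = 7^{-2} = 1/49.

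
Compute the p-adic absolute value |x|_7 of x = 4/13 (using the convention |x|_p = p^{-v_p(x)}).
|4/13|_7 = 1

Step 1 — compute v_7(x) by factoring powers of 7 out of the numerator and denominator: v_7(4/13) = 0. Step 2 — apply |x|_p = p^{-v_p(x)} = 7^{0} = 1.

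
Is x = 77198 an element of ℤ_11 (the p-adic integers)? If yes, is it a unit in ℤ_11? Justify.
x ∈ ℤ_11 but not a unit; v_11(x) = 3 > 0

ℤ_11 = {x ∈ ℚ_11 : v_11(x) ≥ 0} and ℤ_11^× = {x ∈ ℤ_11 : v_11(x) = 0}. Here v_11(77198) = v_11(num) − v_11(den) = 3; compare against these criteria.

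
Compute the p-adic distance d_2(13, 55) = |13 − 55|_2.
d_2(13, 55) = 1/2

Step 1 — x − y = 13 − 55 = -42. Step 2 — v_2(-42) = 1 (factor: -42 = −(2^1 · 21); the sign does not affect v_p). Step 3 — |x − y|_2 = 2^{-1} = 1/2.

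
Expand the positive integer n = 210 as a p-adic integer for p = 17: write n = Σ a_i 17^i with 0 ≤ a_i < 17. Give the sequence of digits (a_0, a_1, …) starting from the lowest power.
(a_0, a_1, …) = (6, 12)

Repeated division by 17 gives the digits low-to-high: 210 = 6 + 12·17^1. Digit sequence: (6, 12).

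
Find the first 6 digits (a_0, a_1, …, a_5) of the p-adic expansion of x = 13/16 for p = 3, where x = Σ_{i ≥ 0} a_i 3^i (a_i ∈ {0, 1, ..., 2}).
(a_0, …, a_5) = (1, 2, 1, 0, 0, 2)

v_3(13/16) = 0 (numerator and denominator both coprime to 3), so x ∈ ℤ_3^×. Compute digits iteratively via a_i = x_i mod 3, x_{i+1} = (x_i − a_i)/3, with x_0 = x:
  x_0 = 13/16;  a_0 = 1;  x_1 = (x_0 − 1)/3 = -1/16
  x_1 = -1/16;  a_1 = 2;  x_2 = (x_1 − 2)/3 = -11/16
  x_2 = -11/16;  a_2 = 1;  x_3 = (x_2 − 1)/3 = -9/16
  x_3 = -9/16;  a_3 = 0;  x_4 = (x_3 − 0)/3 = -3/16
  x_4 = -3/16;  a_4 = 0;  x_5 = (x_4 − 0)/3 = -1/16
  x_5 = -1/16;  a_5 = 2;  x_6 = (x_5 − 2)/3 = -11/16
Digits: (1, 2, 1, 0, 0, 2).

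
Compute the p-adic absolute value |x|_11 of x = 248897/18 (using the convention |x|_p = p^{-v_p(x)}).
|248897/18|_11 = 1/14641

Step 1 — compute v_11(x) by factoring powers of 11 out of the numerator and denominator: v_11(248897/18) = 4. Step 2 — apply |x|_p = p^{-v_p(x)} = 11^{-4} = 1/14641.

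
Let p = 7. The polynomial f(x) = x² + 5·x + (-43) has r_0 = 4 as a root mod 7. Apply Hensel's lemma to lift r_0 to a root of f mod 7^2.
r_1 = 46 (mod 49)

Hensel: r_{i+1} = r_i − f(r_i)·(f′(r_i))^{-1} mod 7^{i+2}, f′(x) = 2x + 5. Iterate:
  r_0 = 4 (mod 7)
  r_1 = 46 (mod 49)
Final: r = 46 satisfies f(r) ≡ 0 mod 7^2.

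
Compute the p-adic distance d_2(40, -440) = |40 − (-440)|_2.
d_2(40, -440) = 1/32

Step 1 — x − y = 40 − (-440) = 480. Step 2 — v_2(480) = 5 (factor: 480 = (2^5 · 15); the sign does not affect v_p). Step 3 — |x − y|_2 = 2^{-5} = 1/32.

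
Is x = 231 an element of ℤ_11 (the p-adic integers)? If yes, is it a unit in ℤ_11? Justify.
x ∈ ℤ_11 but not a unit; v_11(x) = 1 > 0

ℤ_11 = {x ∈ ℚ_11 : v_11(x) ≥ 0} and ℤ_11^× = {x ∈ ℤ_11 : v_11(x) = 0}. Here v_11(231) = v_11(num) − v_11(den) = 1; compare against these criteria.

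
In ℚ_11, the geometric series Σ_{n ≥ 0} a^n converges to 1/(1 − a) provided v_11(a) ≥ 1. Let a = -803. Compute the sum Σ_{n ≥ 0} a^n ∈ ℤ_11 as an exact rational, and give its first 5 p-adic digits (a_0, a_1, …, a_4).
Σ a^n = 1/(1 − a) = 1/804;  first 5 digits = (1, 4, 9, 8, 2)

v_11(a) = 1 ≥ 1, so the series converges in ℤ_11 to 1/(1 − a) = 1/(1 − (-803)) = 1/804. Expand this rational in ℤ_11: compute digits iteratively via d_i = x_i mod 11, x_{i+1} = (x_i − d_i)/11. The first 5 digits are (1, 4, 9, 8, 2).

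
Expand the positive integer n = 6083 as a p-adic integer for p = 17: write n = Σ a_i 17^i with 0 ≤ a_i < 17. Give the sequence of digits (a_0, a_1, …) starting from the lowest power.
(a_0, a_1, …) = (14, 0, 4, 1)

Repeated division by 17 gives the digits low-to-high: 6083 = 14 + 4·17^2 + 1·17^3. Digit sequence: (14, 0, 4, 1).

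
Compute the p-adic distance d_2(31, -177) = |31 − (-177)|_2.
d_2(31, -177) = 1/16

Step 1 — x − y = 31 − (-177) = 208. Step 2 — v_2(208) = 4 (factor: 208 = (2^4 · 13); the sign does not affect v_p). Step 3 — |x − y|_2 = 2^{-4} = 1/16.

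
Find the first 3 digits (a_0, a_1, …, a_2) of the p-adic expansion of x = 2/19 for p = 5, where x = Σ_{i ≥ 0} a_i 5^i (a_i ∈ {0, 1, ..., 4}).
(a_0, …, a_2) = (3, 1, 1)

v_5(2/19) = 0 (numerator and denominator both coprime to 5), so x ∈ ℤ_5^×. Compute digits iteratively via a_i = x_i mod 5, x_{i+1} = (x_i − a_i)/5, with x_0 = x:
  x_0 = 2/19;  a_0 = 3;  x_1 = (x_0 − 3)/5 = -11/19
  x_1 = -11/19;  a_1 = 1;  x_2 = (x_1 − 1)/5 = -6/19
  x_2 = -6/19;  a_2 = 1;  x_3 = (x_2 − 1)/5 = -5/19
Digits: (3, 1, 1).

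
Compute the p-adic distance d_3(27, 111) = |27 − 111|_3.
d_3(27, 111) = 1/3

Step 1 — x − y = 27 − 111 = -84. Step 2 — v_3(-84) = 1 (factor: -84 = −(3^1 · 28); the sign does not affect v_p). Step 3 — |x − y|_3 = 3^{-1} = 1/3.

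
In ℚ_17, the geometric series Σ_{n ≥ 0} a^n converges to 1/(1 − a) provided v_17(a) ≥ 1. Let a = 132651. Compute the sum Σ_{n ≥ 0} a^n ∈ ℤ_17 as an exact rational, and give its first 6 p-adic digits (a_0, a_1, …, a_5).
Σ a^n = 1/(1 − a) = -1/132650;  first 6 digits = (1, 0, 0, 10, 1, 0)

v_17(a) = 3 ≥ 1, so the series converges in ℤ_17 to 1/(1 − a) = 1/(1 − 132651) = -1/132650. Expand this rational in ℤ_17: compute digits iteratively via d_i = x_i mod 17, x_{i+1} = (x_i − d_i)/17. The first 6 digits are (1, 0, 0, 10, 1, 0).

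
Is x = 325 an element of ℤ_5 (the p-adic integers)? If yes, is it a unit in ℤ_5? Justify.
x ∈ ℤ_5 but not a unit; v_5(x) = 2 > 0

ℤ_5 = {x ∈ ℚ_5 : v_5(x) ≥ 0} and ℤ_5^× = {x ∈ ℤ_5 : v_5(x) = 0}. Here v_5(325) = v_5(num) − v_5(den) = 2; compare against these criteria.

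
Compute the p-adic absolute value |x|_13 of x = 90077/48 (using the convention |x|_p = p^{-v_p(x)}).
|90077/48|_13 = 1/2197

Step 1 — compute v_13(x) by factoring powers of 13 out of the numerator and denominator: v_13(90077/48) = 3. Step 2 — apply |x|_p = p^{-v_p(x)} = 13^{-3} = 1/2197.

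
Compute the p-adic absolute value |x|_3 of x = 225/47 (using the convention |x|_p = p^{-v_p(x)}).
|225/47|_3 = 1/9

Step 1 — compute v_3(x) by factoring powers of 3 out of the numerator and denominator: v_3(225/47) = 2. Step 2 — apply |x|_p = p^{-v_p(x)} = 3^{-2} = 1/9.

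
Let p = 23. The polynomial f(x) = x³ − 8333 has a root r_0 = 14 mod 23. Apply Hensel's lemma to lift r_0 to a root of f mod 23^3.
r_2 = 4269 (mod 12167)

Hensel: r_{i+1} = r_i − f(r_i)/f′(r_i) mod 23^{i+2}, where f′(x) = 3x². Iterate:
  r_0 = 14 (mod 23)
  r_1 = 37 (mod 529)
  r_2 = 4269 (mod 12167)
Final: r = 4269 with f(r) ≡ 0 mod 23^3.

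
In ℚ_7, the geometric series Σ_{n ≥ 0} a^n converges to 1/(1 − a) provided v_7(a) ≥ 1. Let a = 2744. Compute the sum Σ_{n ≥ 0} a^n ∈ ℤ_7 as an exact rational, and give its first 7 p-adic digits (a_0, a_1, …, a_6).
Σ a^n = 1/(1 − a) = -1/2743;  first 7 digits = (1, 0, 0, 1, 1, 0, 1)

v_7(a) = 3 ≥ 1, so the series converges in ℤ_7 to 1/(1 − a) = 1/(1 − 2744) = -1/2743. Expand this rational in ℤ_7: compute digits iteratively via d_i = x_i mod 7, x_{i+1} = (x_i − d_i)/7. The first 7 digits are (1, 0, 0, 1, 1, 0, 1).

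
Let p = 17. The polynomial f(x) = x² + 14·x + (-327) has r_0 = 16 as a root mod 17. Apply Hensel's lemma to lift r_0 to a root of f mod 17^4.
r_3 = 24207 (mod 83521)

Hensel: r_{i+1} = r_i − f(r_i)·(f′(r_i))^{-1} mod 17^{i+2}, f′(x) = 2x + 14. Iterate:
  r_0 = 16 (mod 17)
  r_1 = 220 (mod 289)
  r_2 = 4555 (mod 4913)
  r_3 = 24207 (mod 83521)
Final: r = 24207 satisfies f(r) ≡ 0 mod 17^4.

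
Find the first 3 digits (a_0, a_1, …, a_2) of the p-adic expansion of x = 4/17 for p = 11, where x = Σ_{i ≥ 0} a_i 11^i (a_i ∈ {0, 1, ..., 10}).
(a_0, …, a_2) = (8, 9, 3)

v_11(4/17) = 0 (numerator and denominator both coprime to 11), so x ∈ ℤ_11^×. Compute digits iteratively via a_i = x_i mod 11, x_{i+1} = (x_i − a_i)/11, with x_0 = x:
  x_0 = 4/17;  a_0 = 8;  x_1 = (x_0 − 8)/11 = -12/17
  x_1 = -12/17;  a_1 = 9;  x_2 = (x_1 − 9)/11 = -15/17
  x_2 = -15/17;  a_2 = 3;  x_3 = (x_2 − 3)/11 = -6/17
Digits: (8, 9, 3).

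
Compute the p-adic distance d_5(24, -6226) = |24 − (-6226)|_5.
d_5(24, -6226) = 1/3125

Step 1 — x − y = 24 − (-6226) = 6250. Step 2 — v_5(6250) = 5 (factor: 6250 = (5^5 · 2); the sign does not affect v_p). Step 3 — |x − y|_5 = 5^{-5} = 1/3125.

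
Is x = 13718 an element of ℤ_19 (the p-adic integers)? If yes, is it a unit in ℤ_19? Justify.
x ∈ ℤ_19 but not a unit; v_19(x) = 3 > 0

ℤ_19 = {x ∈ ℚ_19 : v_19(x) ≥ 0} and ℤ_19^× = {x ∈ ℤ_19 : v_19(x) = 0}. Here v_19(13718) = v_19(num) − v_19(den) = 3; compare against these criteria.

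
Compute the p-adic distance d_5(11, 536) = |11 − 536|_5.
d_5(11, 536) = 1/25

Step 1 — x − y = 11 − 536 = -525. Step 2 — v_5(-525) = 2 (factor: -525 = −(5^2 · 21); the sign does not affect v_p). Step 3 — |x − y|_5 = 5^{-2} = 1/25.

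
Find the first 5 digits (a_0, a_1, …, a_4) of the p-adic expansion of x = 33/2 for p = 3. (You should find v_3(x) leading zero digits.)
(a_0, …, a_4) = (0, 1, 0, 2, 1)

v_3(33/2) = 1, so a_0 = ... = a_0 = 0. Factor out: x = 3^1 · u with u = 11/2 a unit in ℤ_3. Expand u iteratively via a_{v+i} = u_i mod 3, u_{i+1} = (u_i − a_{v+i})/3:
  u_0 = 11/2;  a_1 = 1;  u_1 = (u_0 − 1)/3 = 3/2
  u_1 = 3/2;  a_2 = 0;  u_2 = (u_1 − 0)/3 = 1/2
  u_2 = 1/2;  a_3 = 2;  u_3 = (u_2 − 2)/3 = -1/2
  u_3 = -1/2;  a_4 = 1;  u_4 = (u_3 − 1)/3 = -1/2
Digits: (0, 1, 0, 2, 1).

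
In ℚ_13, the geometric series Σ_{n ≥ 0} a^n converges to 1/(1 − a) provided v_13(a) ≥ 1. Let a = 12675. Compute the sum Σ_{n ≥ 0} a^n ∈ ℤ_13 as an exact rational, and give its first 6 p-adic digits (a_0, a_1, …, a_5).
Σ a^n = 1/(1 − a) = -1/12674;  first 6 digits = (1, 0, 10, 5, 9, 3)

v_13(a) = 2 ≥ 1, so the series converges in ℤ_13 to 1/(1 − a) = 1/(1 − 12675) = -1/12674. Expand this rational in ℤ_13: compute digits iteratively via d_i = x_i mod 13, x_{i+1} = (x_i − d_i)/13. The first 6 digits are (1, 0, 10, 5, 9, 3).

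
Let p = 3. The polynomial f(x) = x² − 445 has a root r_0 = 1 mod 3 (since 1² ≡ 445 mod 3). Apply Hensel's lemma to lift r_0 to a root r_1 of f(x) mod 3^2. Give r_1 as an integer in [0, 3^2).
r_1 = 7 (mod 9)

Hensel's recurrence: r_{i+1} = r_i − f(r_i)·(f′(r_i))^{-1} mod 3^{i+2}, with f′(x) = 2x. Iterate:
  r_0 = 1 (mod 3)
  r_1 = 7 (mod 9)
Final: r_1 = 7, and one checks f(r_1) ≡ 0 mod 3^2.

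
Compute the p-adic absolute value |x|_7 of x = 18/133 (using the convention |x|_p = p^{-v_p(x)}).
|18/133|_7 = 7

Step 1 — compute v_7(x) by factoring powers of 7 out of the numerator and denominator: v_7(18/133) = -1. Step 2 — apply |x|_p = p^{-v_p(x)} = 7^{1} = 7.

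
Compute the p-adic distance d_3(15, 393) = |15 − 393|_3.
d_3(15, 393) = 1/27

Step 1 — x − y = 15 − 393 = -378. Step 2 — v_3(-378) = 3 (factor: -378 = −(3^3 · 14); the sign does not affect v_p). Step 3 — |x − y|_3 = 3^{-3} = 1/27.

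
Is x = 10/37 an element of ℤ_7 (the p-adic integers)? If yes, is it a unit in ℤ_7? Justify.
x ∈ ℤ_7^× (unit); v_7(x) = 0

ℤ_7 = {x ∈ ℚ_7 : v_7(x) ≥ 0} and ℤ_7^× = {x ∈ ℤ_7 : v_7(x) = 0}. Here v_7(10/37) = v_7(num) − v_7(den) = 0; compare against these criteria.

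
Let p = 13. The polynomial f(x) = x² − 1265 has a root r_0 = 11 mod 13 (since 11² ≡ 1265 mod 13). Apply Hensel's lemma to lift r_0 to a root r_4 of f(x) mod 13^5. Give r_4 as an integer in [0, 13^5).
r_4 = 108392 (mod 371293)

Hensel's recurrence: r_{i+1} = r_i − f(r_i)·(f′(r_i))^{-1} mod 13^{i+2}, with f′(x) = 2x. Iterate:
  r_0 = 11 (mod 13)
  r_1 = 63 (mod 169)
  r_2 = 739 (mod 2197)
  r_3 = 22709 (mod 28561)
  r_4 = 108392 (mod 371293)
Final: r_4 = 108392, and one checks f(r_4) ≡ 0 mod 13^5.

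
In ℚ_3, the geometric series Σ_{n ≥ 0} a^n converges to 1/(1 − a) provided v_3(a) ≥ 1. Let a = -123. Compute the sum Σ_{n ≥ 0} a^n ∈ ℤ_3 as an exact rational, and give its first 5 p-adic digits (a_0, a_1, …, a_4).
Σ a^n = 1/(1 − a) = 1/124;  first 5 digits = (1, 1, 2, 1, 0)

v_3(a) = 1 ≥ 1, so the series converges in ℤ_3 to 1/(1 − a) = 1/(1 − (-123)) = 1/124. Expand this rational in ℤ_3: compute digits iteratively via d_i = x_i mod 3, x_{i+1} = (x_i − d_i)/3. The first 5 digits are (1, 1, 2, 1, 0).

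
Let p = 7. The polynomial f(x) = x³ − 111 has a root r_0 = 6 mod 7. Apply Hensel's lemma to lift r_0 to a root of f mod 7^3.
r_2 = 20 (mod 343)

Hensel: r_{i+1} = r_i − f(r_i)/f′(r_i) mod 7^{i+2}, where f′(x) = 3x². Iterate:
  r_0 = 6 (mod 7)
  r_1 = 20 (mod 49)
  r_2 = 20 (mod 343)
Final: r = 20 with f(r) ≡ 0 mod 7^3.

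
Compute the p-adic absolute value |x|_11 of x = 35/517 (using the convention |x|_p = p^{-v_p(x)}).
|35/517|_11 = 11

Step 1 — compute v_11(x) by factoring powers of 11 out of the numerator and denominator: v_11(35/517) = -1. Step 2 — apply |x|_p = p^{-v_p(x)} = 11^{1} = 11.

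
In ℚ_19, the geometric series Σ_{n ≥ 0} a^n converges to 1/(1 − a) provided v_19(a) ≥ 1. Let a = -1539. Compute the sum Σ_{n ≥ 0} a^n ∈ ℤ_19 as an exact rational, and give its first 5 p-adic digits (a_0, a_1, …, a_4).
Σ a^n = 1/(1 − a) = 1/1540;  first 5 digits = (1, 14, 1, 11, 13)

v_19(a) = 1 ≥ 1, so the series converges in ℤ_19 to 1/(1 − a) = 1/(1 − (-1539)) = 1/1540. Expand this rational in ℤ_19: compute digits iteratively via d_i = x_i mod 19, x_{i+1} = (x_i − d_i)/19. The first 5 digits are (1, 14, 1, 11, 13).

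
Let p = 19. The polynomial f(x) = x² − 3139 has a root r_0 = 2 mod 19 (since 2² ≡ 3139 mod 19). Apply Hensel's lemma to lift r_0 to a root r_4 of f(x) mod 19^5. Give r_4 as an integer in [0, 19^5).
r_4 = 2243047 (mod 2476099)

Hensel's recurrence: r_{i+1} = r_i − f(r_i)·(f′(r_i))^{-1} mod 19^{i+2}, with f′(x) = 2x. Iterate:
  r_0 = 2 (mod 19)
  r_1 = 154 (mod 361)
  r_2 = 154 (mod 6859)
  r_3 = 27590 (mod 130321)
  r_4 = 2243047 (mod 2476099)
Final: r_4 = 2243047, and one checks f(r_4) ≡ 0 mod 19^5.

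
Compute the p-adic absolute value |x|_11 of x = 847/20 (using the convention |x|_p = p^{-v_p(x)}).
|847/20|_11 = 1/121

Step 1 — compute v_11(x) by factoring powers of 11 out of the numerator and denominator: v_11(847/20) = 2. Step 2 — apply |x|_p = p^{-v_p(x)} = 11^{-2} = 1/121.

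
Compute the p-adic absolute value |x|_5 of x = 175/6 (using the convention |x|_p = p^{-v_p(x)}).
|175/6|_5 = 1/25

Step 1 — compute v_5(x) by factoring powers of 5 out of the numerator and denominator: v_5(175/6) = 2. Step 2 — apply |x|_p = p^{-v_p(x)} = 5^{-2} = 1/25.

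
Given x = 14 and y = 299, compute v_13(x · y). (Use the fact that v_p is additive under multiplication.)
v_13(4186) = 1

v_p(x) = 0 (factor: 14 = 13^0 · 14); v_p(y) = 1 (factor: 299 = 13^1 · 23). Additivity: v_p(xy) = v_p(x) + v_p(y) = 0 + 1 = 1. (Direct check: xy = 4186 = 13^1 · (322).)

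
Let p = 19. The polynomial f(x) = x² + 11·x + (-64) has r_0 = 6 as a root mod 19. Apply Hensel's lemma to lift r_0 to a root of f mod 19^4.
r_3 = 122195 (mod 130321)

Hensel: r_{i+1} = r_i − f(r_i)·(f′(r_i))^{-1} mod 19^{i+2}, f′(x) = 2x + 11. Iterate:
  r_0 = 6 (mod 19)
  r_1 = 177 (mod 361)
  r_2 = 5592 (mod 6859)
  r_3 = 122195 (mod 130321)
Final: r = 122195 satisfies f(r) ≡ 0 mod 19^4.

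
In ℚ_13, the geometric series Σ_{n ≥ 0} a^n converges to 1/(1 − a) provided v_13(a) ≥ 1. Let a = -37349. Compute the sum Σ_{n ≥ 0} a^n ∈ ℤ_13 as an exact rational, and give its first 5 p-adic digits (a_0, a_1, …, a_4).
Σ a^n = 1/(1 − a) = 1/37350;  first 5 digits = (1, 0, 0, 9, 11)

v_13(a) = 3 ≥ 1, so the series converges in ℤ_13 to 1/(1 − a) = 1/(1 − (-37349)) = 1/37350. Expand this rational in ℤ_13: compute digits iteratively via d_i = x_i mod 13, x_{i+1} = (x_i − d_i)/13. The first 5 digits are (1, 0, 0, 9, 11).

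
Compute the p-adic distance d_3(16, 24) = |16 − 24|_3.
d_3(16, 24) = 1

Step 1 — x − y = 16 − 24 = -8. Step 2 — v_3(-8) = 0 (factor: -8 = −(3^0 · 8); the sign does not affect v_p). Step 3 — |x − y|_3 = 3^{0} = 1.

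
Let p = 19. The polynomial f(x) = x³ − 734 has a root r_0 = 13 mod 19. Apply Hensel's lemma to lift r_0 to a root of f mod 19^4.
r_3 = 10786 (mod 130321)

Hensel: r_{i+1} = r_i − f(r_i)/f′(r_i) mod 19^{i+2}, where f′(x) = 3x². Iterate:
  r_0 = 13 (mod 19)
  r_1 = 317 (mod 361)
  r_2 = 3927 (mod 6859)
  r_3 = 10786 (mod 130321)
Final: r = 10786 with f(r) ≡ 0 mod 19^4.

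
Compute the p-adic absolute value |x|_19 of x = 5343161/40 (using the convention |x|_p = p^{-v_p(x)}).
|5343161/40|_19 = 1/130321

Step 1 — compute v_19(x) by factoring powers of 19 out of the numerator and denominator: v_19(5343161/40) = 4. Step 2 — apply |x|_p = p^{-v_p(x)} = 19^{-4} = 1/130321.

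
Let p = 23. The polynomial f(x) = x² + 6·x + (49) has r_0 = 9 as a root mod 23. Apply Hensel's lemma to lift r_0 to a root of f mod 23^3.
r_2 = 6702 (mod 12167)

Hensel: r_{i+1} = r_i − f(r_i)·(f′(r_i))^{-1} mod 23^{i+2}, f′(x) = 2x + 6. Iterate:
  r_0 = 9 (mod 23)
  r_1 = 354 (mod 529)
  r_2 = 6702 (mod 12167)
Final: r = 6702 satisfies f(r) ≡ 0 mod 23^3.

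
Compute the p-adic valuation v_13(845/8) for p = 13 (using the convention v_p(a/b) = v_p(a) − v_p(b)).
v_13(845/8) = 2

Factor powers of 13 from the numerator and denominator of the reduced fraction: 845 = 13^2 · 5 and 8 = 13^0 · 8. Apply v_p(a/b) = v_p(a) − v_p(b): v_13(845/8) = 2 − 0 = 2.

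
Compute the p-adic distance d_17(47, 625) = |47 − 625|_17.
d_17(47, 625) = 1/289

Step 1 — x − y = 47 − 625 = -578. Step 2 — v_17(-578) = 2 (factor: -578 = −(17^2 · 2); the sign does not affect v_p). Step 3 — |x − y|_17 = 17^{-2} = 1/289.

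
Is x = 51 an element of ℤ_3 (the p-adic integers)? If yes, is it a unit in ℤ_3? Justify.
x ∈ ℤ_3 but not a unit; v_3(x) = 1 > 0

ℤ_3 = {x ∈ ℚ_3 : v_3(x) ≥ 0} and ℤ_3^× = {x ∈ ℤ_3 : v_3(x) = 0}. Here v_3(51) = v_3(num) − v_3(den) = 1; compare against these criteria.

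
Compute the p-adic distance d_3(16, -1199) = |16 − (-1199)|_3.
d_3(16, -1199) = 1/243

Step 1 — x − y = 16 − (-1199) = 1215. Step 2 — v_3(1215) = 5 (factor: 1215 = (3^5 · 5); the sign does not affect v_p). Step 3 — |x − y|_3 = 3^{-5} = 1/243.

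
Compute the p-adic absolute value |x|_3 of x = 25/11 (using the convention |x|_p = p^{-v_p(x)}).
|25/11|_3 = 1

Step 1 — compute v_3(x) by factoring powers of 3 out of the numerator and denominator: v_3(25/11) = 0. Step 2 — apply |x|_p = p^{-v_p(x)} = 3^{0} = 1.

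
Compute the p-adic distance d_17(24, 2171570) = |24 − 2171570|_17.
d_17(24, 2171570) = 1/83521

Step 1 — x − y = 24 − 2171570 = -2171546. Step 2 — v_17(-2171546) = 4 (factor: -2171546 = −(17^4 · 26); the sign does not affect v_p). Step 3 — |x − y|_17 = 17^{-4} = 1/83521.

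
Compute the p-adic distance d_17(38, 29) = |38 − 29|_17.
d_17(38, 29) = 1

Step 1 — x − y = 38 − 29 = 9. Step 2 — v_17(9) = 0 (factor: 9 = (17^0 · 9); the sign does not affect v_p). Step 3 — |x − y|_17 = 17^{0} = 1.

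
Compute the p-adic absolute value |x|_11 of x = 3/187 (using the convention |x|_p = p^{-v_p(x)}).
|3/187|_11 = 11

Step 1 — compute v_11(x) by factoring powers of 11 out of the numerator and denominator: v_11(3/187) = -1. Step 2 — apply |x|_p = p^{-v_p(x)} = 11^{1} = 11.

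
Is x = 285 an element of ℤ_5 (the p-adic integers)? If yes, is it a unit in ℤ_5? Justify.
x ∈ ℤ_5 but not a unit; v_5(x) = 1 > 0

ℤ_5 = {x ∈ ℚ_5 : v_5(x) ≥ 0} and ℤ_5^× = {x ∈ ℤ_5 : v_5(x) = 0}. Here v_5(285) = v_5(num) − v_5(den) = 1; compare against these criteria.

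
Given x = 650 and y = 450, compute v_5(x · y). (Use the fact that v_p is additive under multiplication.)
v_5(292500) = 4

v_p(x) = 2 (factor: 650 = 5^2 · 26); v_p(y) = 2 (factor: 450 = 5^2 · 18). Additivity: v_p(xy) = v_p(x) + v_p(y) = 2 + 2 = 4. (Direct check: xy = 292500 = 5^4 · (468).)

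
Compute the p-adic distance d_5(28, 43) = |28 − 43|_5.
d_5(28, 43) = 1/5

Step 1 — x − y = 28 − 43 = -15. Step 2 — v_5(-15) = 1 (factor: -15 = −(5^1 · 3); the sign does not affect v_p). Step 3 — |x − y|_5 = 5^{-1} = 1/5.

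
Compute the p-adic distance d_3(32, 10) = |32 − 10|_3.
d_3(32, 10) = 1

Step 1 — x − y = 32 − 10 = 22. Step 2 — v_3(22) = 0 (factor: 22 = (3^0 · 22); the sign does not affect v_p). Step 3 — |x − y|_3 = 3^{0} = 1.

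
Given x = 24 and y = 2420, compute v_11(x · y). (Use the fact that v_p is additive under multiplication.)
v_11(58080) = 2

v_p(x) = 0 (factor: 24 = 11^0 · 24); v_p(y) = 2 (factor: 2420 = 11^2 · 20). Additivity: v_p(xy) = v_p(x) + v_p(y) = 0 + 2 = 2. (Direct check: xy = 58080 = 11^2 · (480).)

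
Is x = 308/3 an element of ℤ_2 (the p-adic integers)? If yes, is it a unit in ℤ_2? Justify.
x ∈ ℤ_2 but not a unit; v_2(x) = 2 > 0

ℤ_2 = {x ∈ ℚ_2 : v_2(x) ≥ 0} and ℤ_2^× = {x ∈ ℤ_2 : v_2(x) = 0}. Here v_2(308/3) = v_2(num) − v_2(den) = 2; compare against these criteria.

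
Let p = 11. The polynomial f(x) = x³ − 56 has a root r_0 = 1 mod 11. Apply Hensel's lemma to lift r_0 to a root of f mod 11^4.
r_3 = 7965 (mod 14641)

Hensel: r_{i+1} = r_i − f(r_i)/f′(r_i) mod 11^{i+2}, where f′(x) = 3x². Iterate:
  r_0 = 1 (mod 11)
  r_1 = 100 (mod 121)
  r_2 = 1310 (mod 1331)
  r_3 = 7965 (mod 14641)
Final: r = 7965 with f(r) ≡ 0 mod 11^4.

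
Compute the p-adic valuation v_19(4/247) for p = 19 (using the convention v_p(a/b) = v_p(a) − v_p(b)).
v_19(4/247) = -1

Factor powers of 19 from the numerator and denominator of the reduced fraction: 4 = 19^0 · 4 and 247 = 19^1 · 13. Apply v_p(a/b) = v_p(a) − v_p(b): v_19(4/247) = 0 − 1 = -1.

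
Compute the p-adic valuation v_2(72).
v_2(72) = 3

v_2(n) is the largest exponent k such that 2^k divides n. Factor out: 72 = 2^3 · 9. (Sign doesn't affect v_p.) So v_2(72) = 3.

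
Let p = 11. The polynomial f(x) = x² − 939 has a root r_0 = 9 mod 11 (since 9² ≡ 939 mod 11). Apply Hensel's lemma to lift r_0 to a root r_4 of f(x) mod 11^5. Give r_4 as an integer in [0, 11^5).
r_4 = 125332 (mod 161051)

Hensel's recurrence: r_{i+1} = r_i − f(r_i)·(f′(r_i))^{-1} mod 11^{i+2}, with f′(x) = 2x. Iterate:
  r_0 = 9 (mod 11)
  r_1 = 97 (mod 121)
  r_2 = 218 (mod 1331)
  r_3 = 8204 (mod 14641)
  r_4 = 125332 (mod 161051)
Final: r_4 = 125332, and one checks f(r_4) ≡ 0 mod 11^5.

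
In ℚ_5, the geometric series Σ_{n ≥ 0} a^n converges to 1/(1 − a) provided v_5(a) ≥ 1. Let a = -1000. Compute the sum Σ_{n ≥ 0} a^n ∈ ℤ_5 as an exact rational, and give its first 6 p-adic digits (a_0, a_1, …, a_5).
Σ a^n = 1/(1 − a) = 1/1001;  first 6 digits = (1, 0, 0, 2, 3, 4)

v_5(a) = 3 ≥ 1, so the series converges in ℤ_5 to 1/(1 − a) = 1/(1 − (-1000)) = 1/1001. Expand this rational in ℤ_5: compute digits iteratively via d_i = x_i mod 5, x_{i+1} = (x_i − d_i)/5. The first 6 digits are (1, 0, 0, 2, 3, 4).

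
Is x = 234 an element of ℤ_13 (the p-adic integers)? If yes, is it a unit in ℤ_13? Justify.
x ∈ ℤ_13 but not a unit; v_13(x) = 1 > 0

ℤ_13 = {x ∈ ℚ_13 : v_13(x) ≥ 0} and ℤ_13^× = {x ∈ ℤ_13 : v_13(x) = 0}. Here v_13(234) = v_13(num) − v_13(den) = 1; compare against these criteria.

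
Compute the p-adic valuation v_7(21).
v_7(21) = 1

v_7(n) is the largest exponent k such that 7^k divides n. Factor out: 21 = 7^1 · 3. (Sign doesn't affect v_p.) So v_7(21) = 1.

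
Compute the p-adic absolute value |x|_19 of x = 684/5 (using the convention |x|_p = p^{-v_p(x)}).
|684/5|_19 = 1/19

Step 1 — compute v_19(x) by factoring powers of 19 out of the numerator and denominator: v_19(684/5) = 1. Step 2 — apply |x|_p = p^{-v_p(x)} = 19^{-1} = 1/19.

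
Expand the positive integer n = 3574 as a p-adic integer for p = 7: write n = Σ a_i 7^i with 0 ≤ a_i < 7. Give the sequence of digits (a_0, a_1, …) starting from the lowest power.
(a_0, a_1, …) = (4, 6, 2, 3, 1)

Repeated division by 7 gives the digits low-to-high: 3574 = 4 + 6·7^1 + 2·7^2 + 3·7^3 + 1·7^4. Digit sequence: (4, 6, 2, 3, 1).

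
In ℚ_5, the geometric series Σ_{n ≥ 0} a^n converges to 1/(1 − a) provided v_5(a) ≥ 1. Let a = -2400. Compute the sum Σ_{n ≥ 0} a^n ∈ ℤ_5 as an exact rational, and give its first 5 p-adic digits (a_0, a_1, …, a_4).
Σ a^n = 1/(1 − a) = 1/2401;  first 5 digits = (1, 0, 4, 0, 2)

v_5(a) = 2 ≥ 1, so the series converges in ℤ_5 to 1/(1 − a) = 1/(1 − (-2400)) = 1/2401. Expand this rational in ℤ_5: compute digits iteratively via d_i = x_i mod 5, x_{i+1} = (x_i − d_i)/5. The first 5 digits are (1, 0, 4, 0, 2).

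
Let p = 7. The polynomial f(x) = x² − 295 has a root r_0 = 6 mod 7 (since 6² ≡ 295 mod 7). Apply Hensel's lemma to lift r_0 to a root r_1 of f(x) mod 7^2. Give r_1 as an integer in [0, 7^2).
r_1 = 48 (mod 49)

Hensel's recurrence: r_{i+1} = r_i − f(r_i)·(f′(r_i))^{-1} mod 7^{i+2}, with f′(x) = 2x. Iterate:
  r_0 = 6 (mod 7)
  r_1 = 48 (mod 49)
Final: r_1 = 48, and one checks f(r_1) ≡ 0 mod 7^2.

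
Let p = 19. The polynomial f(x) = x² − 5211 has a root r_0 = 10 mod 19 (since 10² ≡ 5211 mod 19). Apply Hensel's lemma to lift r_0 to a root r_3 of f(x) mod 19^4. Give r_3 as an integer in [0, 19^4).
r_3 = 35084 (mod 130321)

Hensel's recurrence: r_{i+1} = r_i − f(r_i)·(f′(r_i))^{-1} mod 19^{i+2}, with f′(x) = 2x. Iterate:
  r_0 = 10 (mod 19)
  r_1 = 67 (mod 361)
  r_2 = 789 (mod 6859)
  r_3 = 35084 (mod 130321)
Final: r_3 = 35084, and one checks f(r_3) ≡ 0 mod 19^4.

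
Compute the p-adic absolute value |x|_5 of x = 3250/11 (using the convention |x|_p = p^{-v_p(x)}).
|3250/11|_5 = 1/125

Step 1 — compute v_5(x) by factoring powers of 5 out of the numerator and denominator: v_5(3250/11) = 3. Step 2 — apply |x|_p = p^{-v_p(x)} = 5^{-3} = 1/125.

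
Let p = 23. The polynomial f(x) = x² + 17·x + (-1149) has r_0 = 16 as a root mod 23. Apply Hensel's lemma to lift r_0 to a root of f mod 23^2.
r_1 = 223 (mod 529)

Hensel: r_{i+1} = r_i − f(r_i)·(f′(r_i))^{-1} mod 23^{i+2}, f′(x) = 2x + 17. Iterate:
  r_0 = 16 (mod 23)
  r_1 = 223 (mod 529)
Final: r = 223 satisfies f(r) ≡ 0 mod 23^2.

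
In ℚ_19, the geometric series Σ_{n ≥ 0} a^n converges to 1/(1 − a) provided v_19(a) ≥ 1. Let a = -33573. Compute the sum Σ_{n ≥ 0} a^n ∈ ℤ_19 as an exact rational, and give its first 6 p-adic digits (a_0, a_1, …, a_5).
Σ a^n = 1/(1 − a) = 1/33574;  first 6 digits = (1, 0, 2, 14, 3, 18)

v_19(a) = 2 ≥ 1, so the series converges in ℤ_19 to 1/(1 − a) = 1/(1 − (-33573)) = 1/33574. Expand this rational in ℤ_19: compute digits iteratively via d_i = x_i mod 19, x_{i+1} = (x_i − d_i)/19. The first 6 digits are (1, 0, 2, 14, 3, 18).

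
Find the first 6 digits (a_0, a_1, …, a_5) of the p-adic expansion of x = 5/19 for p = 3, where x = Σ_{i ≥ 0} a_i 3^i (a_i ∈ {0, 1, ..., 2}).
(a_0, …, a_5) = (2, 1, 2, 2, 0, 0)

v_3(5/19) = 0 (numerator and denominator both coprime to 3), so x ∈ ℤ_3^×. Compute digits iteratively via a_i = x_i mod 3, x_{i+1} = (x_i − a_i)/3, with x_0 = x:
  x_0 = 5/19;  a_0 = 2;  x_1 = (x_0 − 2)/3 = -11/19
  x_1 = -11/19;  a_1 = 1;  x_2 = (x_1 − 1)/3 = -10/19
  x_2 = -10/19;  a_2 = 2;  x_3 = (x_2 − 2)/3 = -16/19
  x_3 = -16/19;  a_3 = 2;  x_4 = (x_3 − 2)/3 = -18/19
  x_4 = -18/19;  a_4 = 0;  x_5 = (x_4 − 0)/3 = -6/19
  x_5 = -6/19;  a_5 = 0;  x_6 = (x_5 − 0)/3 = -2/19
Digits: (2, 1, 2, 2, 0, 0).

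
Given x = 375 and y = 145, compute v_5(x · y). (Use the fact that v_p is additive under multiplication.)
v_5(54375) = 4

v_p(x) = 3 (factor: 375 = 5^3 · 3); v_p(y) = 1 (factor: 145 = 5^1 · 29). Additivity: v_p(xy) = v_p(x) + v_p(y) = 3 + 1 = 4. (Direct check: xy = 54375 = 5^4 · (87).)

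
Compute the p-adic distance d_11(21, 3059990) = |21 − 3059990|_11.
d_11(21, 3059990) = 1/161051

Step 1 — x − y = 21 − 3059990 = -3059969. Step 2 — v_11(-3059969) = 5 (factor: -3059969 = −(11^5 · 19); the sign does not affect v_p). Step 3 — |x − y|_11 = 11^{-5} = 1/161051.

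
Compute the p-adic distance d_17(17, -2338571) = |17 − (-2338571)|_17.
d_17(17, -2338571) = 1/83521

Step 1 — x − y = 17 − (-2338571) = 2338588. Step 2 — v_17(2338588) = 4 (factor: 2338588 = (17^4 · 28); the sign does not affect v_p). Step 3 — |x − y|_17 = 17^{-4} = 1/83521.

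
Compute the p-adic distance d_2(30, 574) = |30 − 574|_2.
d_2(30, 574) = 1/32

Step 1 — x − y = 30 − 574 = -544. Step 2 — v_2(-544) = 5 (factor: -544 = −(2^5 · 17); the sign does not affect v_p). Step 3 — |x − y|_2 = 2^{-5} = 1/32.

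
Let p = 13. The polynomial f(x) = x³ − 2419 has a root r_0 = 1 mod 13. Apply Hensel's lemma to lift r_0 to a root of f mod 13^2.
r_1 = 131 (mod 169)

Hensel: r_{i+1} = r_i − f(r_i)/f′(r_i) mod 13^{i+2}, where f′(x) = 3x². Iterate:
  r_0 = 1 (mod 13)
  r_1 = 131 (mod 169)
Final: r = 131 with f(r) ≡ 0 mod 13^2.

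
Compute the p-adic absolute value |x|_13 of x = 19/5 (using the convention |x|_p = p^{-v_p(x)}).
|19/5|_13 = 1

Step 1 — compute v_13(x) by factoring powers of 13 out of the numerator and denominator: v_13(19/5) = 0. Step 2 — apply |x|_p = p^{-v_p(x)} = 13^{0} = 1.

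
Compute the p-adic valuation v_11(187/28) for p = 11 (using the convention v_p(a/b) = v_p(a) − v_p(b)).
v_11(187/28) = 1

Factor powers of 11 from the numerator and denominator of the reduced fraction: 187 = 11^1 · 17 and 28 = 11^0 · 28. Apply v_p(a/b) = v_p(a) − v_p(b): v_11(187/28) = 1 − 0 = 1.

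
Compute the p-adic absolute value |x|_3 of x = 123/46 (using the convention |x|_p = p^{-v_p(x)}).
|123/46|_3 = 1/3

Step 1 — compute v_3(x) by factoring powers of 3 out of the numerator and denominator: v_3(123/46) = 1. Step 2 — apply |x|_p = p^{-v_p(x)} = 3^{-1} = 1/3.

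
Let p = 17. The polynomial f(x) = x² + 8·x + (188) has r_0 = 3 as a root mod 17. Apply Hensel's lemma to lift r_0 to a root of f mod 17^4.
r_3 = 7398 (mod 83521)

Hensel: r_{i+1} = r_i − f(r_i)·(f′(r_i))^{-1} mod 17^{i+2}, f′(x) = 2x + 8. Iterate:
  r_0 = 3 (mod 17)
  r_1 = 173 (mod 289)
  r_2 = 2485 (mod 4913)
  r_3 = 7398 (mod 83521)
Final: r = 7398 satisfies f(r) ≡ 0 mod 17^4.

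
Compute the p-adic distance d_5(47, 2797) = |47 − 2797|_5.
d_5(47, 2797) = 1/125

Step 1 — x − y = 47 − 2797 = -2750. Step 2 — v_5(-2750) = 3 (factor: -2750 = −(5^3 · 22); the sign does not affect v_p). Step 3 — |x − y|_5 = 5^{-3} = 1/125.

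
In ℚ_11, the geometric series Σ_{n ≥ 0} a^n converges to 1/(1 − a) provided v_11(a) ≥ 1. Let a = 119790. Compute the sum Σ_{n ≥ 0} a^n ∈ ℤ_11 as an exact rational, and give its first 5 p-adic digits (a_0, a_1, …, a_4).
Σ a^n = 1/(1 − a) = -1/119789;  first 5 digits = (1, 0, 0, 2, 8)

v_11(a) = 3 ≥ 1, so the series converges in ℤ_11 to 1/(1 − a) = 1/(1 − 119790) = -1/119789. Expand this rational in ℤ_11: compute digits iteratively via d_i = x_i mod 11, x_{i+1} = (x_i − d_i)/11. The first 5 digits are (1, 0, 0, 2, 8).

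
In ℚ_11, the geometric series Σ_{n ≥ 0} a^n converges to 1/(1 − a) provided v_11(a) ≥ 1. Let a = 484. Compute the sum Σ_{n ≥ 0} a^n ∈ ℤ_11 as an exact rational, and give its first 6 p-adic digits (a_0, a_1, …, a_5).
Σ a^n = 1/(1 − a) = -1/483;  first 6 digits = (1, 0, 4, 0, 5, 1)

v_11(a) = 2 ≥ 1, so the series converges in ℤ_11 to 1/(1 − a) = 1/(1 − 484) = -1/483. Expand this rational in ℤ_11: compute digits iteratively via d_i = x_i mod 11, x_{i+1} = (x_i − d_i)/11. The first 6 digits are (1, 0, 4, 0, 5, 1).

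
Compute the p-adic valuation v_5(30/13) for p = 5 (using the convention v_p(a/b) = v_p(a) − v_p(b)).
v_5(30/13) = 1

Factor powers of 5 from the numerator and denominator of the reduced fraction: 30 = 5^1 · 6 and 13 = 5^0 · 13. Apply v_p(a/b) = v_p(a) − v_p(b): v_5(30/13) = 1 − 0 = 1.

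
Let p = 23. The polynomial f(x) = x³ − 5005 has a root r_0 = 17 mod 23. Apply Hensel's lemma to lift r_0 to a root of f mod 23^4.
r_3 = 176841 (mod 279841)

Hensel: r_{i+1} = r_i − f(r_i)/f′(r_i) mod 23^{i+2}, where f′(x) = 3x². Iterate:
  r_0 = 17 (mod 23)
  r_1 = 155 (mod 529)
  r_2 = 6503 (mod 12167)
  r_3 = 176841 (mod 279841)
Final: r = 176841 with f(r) ≡ 0 mod 23^4.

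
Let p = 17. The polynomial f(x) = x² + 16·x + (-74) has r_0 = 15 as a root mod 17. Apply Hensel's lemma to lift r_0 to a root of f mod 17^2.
r_1 = 151 (mod 289)

Hensel: r_{i+1} = r_i − f(r_i)·(f′(r_i))^{-1} mod 17^{i+2}, f′(x) = 2x + 16. Iterate:
  r_0 = 15 (mod 17)
  r_1 = 151 (mod 289)
Final: r = 151 satisfies f(r) ≡ 0 mod 17^2.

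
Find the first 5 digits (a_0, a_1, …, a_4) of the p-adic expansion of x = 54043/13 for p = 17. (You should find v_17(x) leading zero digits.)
(a_0, …, a_4) = (0, 0, 0, 10, 6)

v_17(54043/13) = 3, so a_0 = ... = a_2 = 0. Factor out: x = 17^3 · u with u = 11/13 a unit in ℤ_17. Expand u iteratively via a_{v+i} = u_i mod 17, u_{i+1} = (u_i − a_{v+i})/17:
  u_0 = 11/13;  a_3 = 10;  u_1 = (u_0 − 10)/17 = -7/13
  u_1 = -7/13;  a_4 = 6;  u_2 = (u_1 − 6)/17 = -5/13
Digits: (0, 0, 0, 10, 6).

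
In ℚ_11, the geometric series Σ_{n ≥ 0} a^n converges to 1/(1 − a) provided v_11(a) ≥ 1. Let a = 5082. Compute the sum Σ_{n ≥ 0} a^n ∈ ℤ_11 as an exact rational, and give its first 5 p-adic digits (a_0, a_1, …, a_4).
Σ a^n = 1/(1 − a) = -1/5081;  first 5 digits = (1, 0, 9, 3, 4)

v_11(a) = 2 ≥ 1, so the series converges in ℤ_11 to 1/(1 − a) = 1/(1 − 5082) = -1/5081. Expand this rational in ℤ_11: compute digits iteratively via d_i = x_i mod 11, x_{i+1} = (x_i − d_i)/11. The first 5 digits are (1, 0, 9, 3, 4).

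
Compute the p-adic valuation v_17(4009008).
v_17(4009008) = 4

v_17(n) is the largest exponent k such that 17^k divides n. Factor out: 4009008 = 17^4 · 48. (Sign doesn't affect v_p.) So v_17(4009008) = 4.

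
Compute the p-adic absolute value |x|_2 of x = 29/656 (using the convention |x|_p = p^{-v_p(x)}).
|29/656|_2 = 16

Step 1 — compute v_2(x) by factoring powers of 2 out of the numerator and denominator: v_2(29/656) = -4. Step 2 — apply |x|_p = p^{-v_p(x)} = 2^{4} = 16.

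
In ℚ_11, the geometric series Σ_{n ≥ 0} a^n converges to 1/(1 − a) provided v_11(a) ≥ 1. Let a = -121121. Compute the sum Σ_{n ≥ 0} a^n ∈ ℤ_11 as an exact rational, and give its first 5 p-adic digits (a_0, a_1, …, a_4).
Σ a^n = 1/(1 − a) = 1/121122;  first 5 digits = (1, 0, 0, 8, 2)

v_11(a) = 3 ≥ 1, so the series converges in ℤ_11 to 1/(1 − a) = 1/(1 − (-121121)) = 1/121122. Expand this rational in ℤ_11: compute digits iteratively via d_i = x_i mod 11, x_{i+1} = (x_i − d_i)/11. The first 5 digits are (1, 0, 0, 8, 2).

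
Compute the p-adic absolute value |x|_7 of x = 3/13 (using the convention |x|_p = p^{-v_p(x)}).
|3/13|_7 = 1

Step 1 — compute v_7(x) by factoring powers of 7 out of the numerator and denominator: v_7(3/13) = 0. Step 2 — apply |x|_p = p^{-v_p(x)} = 7^{0} = 1.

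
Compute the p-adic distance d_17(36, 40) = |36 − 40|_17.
d_17(36, 40) = 1

Step 1 — x − y = 36 − 40 = -4. Step 2 — v_17(-4) = 0 (factor: -4 = −(17^0 · 4); the sign does not affect v_p). Step 3 — |x − y|_17 = 17^{0} = 1.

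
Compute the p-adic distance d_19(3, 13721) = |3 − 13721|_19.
d_19(3, 13721) = 1/6859

Step 1 — x − y = 3 − 13721 = -13718. Step 2 — v_19(-13718) = 3 (factor: -13718 = −(19^3 · 2); the sign does not affect v_p). Step 3 — |x − y|_19 = 19^{-3} = 1/6859.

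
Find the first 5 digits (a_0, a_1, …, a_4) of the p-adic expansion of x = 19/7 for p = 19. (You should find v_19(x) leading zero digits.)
(a_0, …, a_4) = (0, 11, 13, 2, 8)

v_19(19/7) = 1, so a_0 = ... = a_0 = 0. Factor out: x = 19^1 · u with u = 1/7 a unit in ℤ_19. Expand u iteratively via a_{v+i} = u_i mod 19, u_{i+1} = (u_i − a_{v+i})/19:
  u_0 = 1/7;  a_1 = 11;  u_1 = (u_0 − 11)/19 = -4/7
  u_1 = -4/7;  a_2 = 13;  u_2 = (u_1 − 13)/19 = -5/7
  u_2 = -5/7;  a_3 = 2;  u_3 = (u_2 − 2)/19 = -1/7
  u_3 = -1/7;  a_4 = 8;  u_4 = (u_3 − 8)/19 = -3/7
Digits: (0, 11, 13, 2, 8).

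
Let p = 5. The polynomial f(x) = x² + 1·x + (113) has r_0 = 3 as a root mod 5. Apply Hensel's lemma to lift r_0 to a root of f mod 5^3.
r_2 = 3 (mod 125)

Hensel: r_{i+1} = r_i − f(r_i)·(f′(r_i))^{-1} mod 5^{i+2}, f′(x) = 2x + 1. Iterate:
  r_0 = 3 (mod 5)
  r_1 = 3 (mod 25)
  r_2 = 3 (mod 125)
Final: r = 3 satisfies f(r) ≡ 0 mod 5^3.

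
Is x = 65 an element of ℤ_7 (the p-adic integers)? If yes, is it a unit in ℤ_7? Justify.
x ∈ ℤ_7^× (unit); v_7(x) = 0

ℤ_7 = {x ∈ ℚ_7 : v_7(x) ≥ 0} and ℤ_7^× = {x ∈ ℤ_7 : v_7(x) = 0}. Here v_7(65) = v_7(num) − v_7(den) = 0; compare against these criteria.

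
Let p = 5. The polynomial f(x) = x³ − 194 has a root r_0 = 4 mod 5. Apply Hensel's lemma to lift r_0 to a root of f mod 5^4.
r_3 = 539 (mod 625)

Hensel: r_{i+1} = r_i − f(r_i)/f′(r_i) mod 5^{i+2}, where f′(x) = 3x². Iterate:
  r_0 = 4 (mod 5)
  r_1 = 14 (mod 25)
  r_2 = 39 (mod 125)
  r_3 = 539 (mod 625)
Final: r = 539 with f(r) ≡ 0 mod 5^4.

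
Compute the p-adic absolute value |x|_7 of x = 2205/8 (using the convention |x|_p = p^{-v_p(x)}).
|2205/8|_7 = 1/49

Step 1 — compute v_7(x) by factoring powers of 7 out of the numerator and denominator: v_7(2205/8) = 2. Step 2 — apply |x|_p = p^{-v_p(x)} = 7^{-2} = 1/49.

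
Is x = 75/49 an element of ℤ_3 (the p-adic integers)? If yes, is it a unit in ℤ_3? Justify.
x ∈ ℤ_3 but not a unit; v_3(x) = 1 > 0

ℤ_3 = {x ∈ ℚ_3 : v_3(x) ≥ 0} and ℤ_3^× = {x ∈ ℤ_3 : v_3(x) = 0}. Here v_3(75/49) = v_3(num) − v_3(den) = 1; compare against these criteria.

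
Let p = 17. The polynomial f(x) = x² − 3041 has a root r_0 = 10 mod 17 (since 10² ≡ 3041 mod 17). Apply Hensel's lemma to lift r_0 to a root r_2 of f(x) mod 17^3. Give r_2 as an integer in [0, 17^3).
r_2 = 4073 (mod 4913)

Hensel's recurrence: r_{i+1} = r_i − f(r_i)·(f′(r_i))^{-1} mod 17^{i+2}, with f′(x) = 2x. Iterate:
  r_0 = 10 (mod 17)
  r_1 = 27 (mod 289)
  r_2 = 4073 (mod 4913)
Final: r_2 = 4073, and one checks f(r_2) ≡ 0 mod 17^3.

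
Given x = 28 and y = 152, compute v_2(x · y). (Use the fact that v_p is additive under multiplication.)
v_2(4256) = 5

v_p(x) = 2 (factor: 28 = 2^2 · 7); v_p(y) = 3 (factor: 152 = 2^3 · 19). Additivity: v_p(xy) = v_p(x) + v_p(y) = 2 + 3 = 5. (Direct check: xy = 4256 = 2^5 · (133).)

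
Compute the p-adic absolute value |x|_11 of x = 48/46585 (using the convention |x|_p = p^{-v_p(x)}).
|48/46585|_11 = 1331

Step 1 — compute v_11(x) by factoring powers of 11 out of the numerator and denominator: v_11(48/46585) = -3. Step 2 — apply |x|_p = p^{-v_p(x)} = 11^{3} = 1331.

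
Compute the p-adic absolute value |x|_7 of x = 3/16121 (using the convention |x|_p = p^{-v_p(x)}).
|3/16121|_7 = 343

Step 1 — compute v_7(x) by factoring powers of 7 out of the numerator and denominator: v_7(3/16121) = -3. Step 2 — apply |x|_p = p^{-v_p(x)} = 7^{3} = 343.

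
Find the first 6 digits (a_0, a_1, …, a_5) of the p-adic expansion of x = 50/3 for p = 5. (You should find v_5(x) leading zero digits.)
(a_0, …, a_5) = (0, 0, 4, 1, 3, 1)

v_5(50/3) = 2, so a_0 = ... = a_1 = 0. Factor out: x = 5^2 · u with u = 2/3 a unit in ℤ_5. Expand u iteratively via a_{v+i} = u_i mod 5, u_{i+1} = (u_i − a_{v+i})/5:
  u_0 = 2/3;  a_2 = 4;  u_1 = (u_0 − 4)/5 = -2/3
  u_1 = -2/3;  a_3 = 1;  u_2 = (u_1 − 1)/5 = -1/3
  u_2 = -1/3;  a_4 = 3;  u_3 = (u_2 − 3)/5 = -2/3
  u_3 = -2/3;  a_5 = 1;  u_4 = (u_3 − 1)/5 = -1/3
Digits: (0, 0, 4, 1, 3, 1).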